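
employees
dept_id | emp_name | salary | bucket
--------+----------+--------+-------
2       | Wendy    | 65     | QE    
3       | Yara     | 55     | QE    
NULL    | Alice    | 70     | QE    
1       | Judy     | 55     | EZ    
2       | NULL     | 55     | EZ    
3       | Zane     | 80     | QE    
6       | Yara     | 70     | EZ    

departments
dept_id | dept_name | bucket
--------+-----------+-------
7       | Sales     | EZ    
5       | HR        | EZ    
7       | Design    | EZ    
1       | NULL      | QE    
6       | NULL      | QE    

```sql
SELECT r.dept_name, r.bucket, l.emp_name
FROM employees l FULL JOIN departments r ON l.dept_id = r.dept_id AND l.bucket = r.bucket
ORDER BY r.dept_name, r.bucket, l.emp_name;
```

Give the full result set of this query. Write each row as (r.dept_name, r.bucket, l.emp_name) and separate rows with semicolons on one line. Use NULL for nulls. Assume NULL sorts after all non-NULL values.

(Design, EZ, NULL); (HR, EZ, NULL); (Sales, EZ, NULL); (NULL, QE, NULL); (NULL, QE, NULL); (NULL, NULL, Alice); (NULL, NULL, Judy); (NULL, NULL, Wendy); (NULL, NULL, Yara); (NULL, NULL, Yara); (NULL, NULL, Zane); (NULL, NULL, NULL)

FULL OUTER JOIN keeps every row from both sides; unmatched rows get NULL for the other side's columns.
Matching on l.dept_id = r.dept_id AND l.bucket = r.bucket. A NULL in a compared column never satisfies the condition.
- dept_id=2, bucket=QE: no r row matches, row kept with r columns NULL.
- dept_id=3, bucket=QE: no r row matches, row kept with r columns NULL.
- dept_id=NULL, bucket=QE: no r row matches, row kept with r columns NULL.
- dept_id=1, bucket=EZ: no r row matches, row kept with r columns NULL.
- dept_id=2, bucket=EZ: no r row matches, row kept with r columns NULL.
- dept_id=3, bucket=QE: no r row matches, row kept with r columns NULL.
- dept_id=6, bucket=EZ: no r row matches, row kept with r columns NULL.
- 5 r row(s) had no l match → kept, l columns NULL.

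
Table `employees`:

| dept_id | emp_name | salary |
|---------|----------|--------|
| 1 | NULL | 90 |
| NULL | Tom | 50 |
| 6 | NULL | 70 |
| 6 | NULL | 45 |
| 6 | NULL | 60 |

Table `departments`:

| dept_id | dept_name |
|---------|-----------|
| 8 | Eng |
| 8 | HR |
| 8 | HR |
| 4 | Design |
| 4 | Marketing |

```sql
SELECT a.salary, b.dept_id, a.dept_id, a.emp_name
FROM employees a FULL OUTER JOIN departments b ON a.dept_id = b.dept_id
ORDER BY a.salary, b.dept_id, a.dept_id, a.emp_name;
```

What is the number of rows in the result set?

10

FULL OUTER JOIN keeps every row from both sides; unmatched rows get NULL for the other side's columns.
Matching on a.dept_id = b.dept_id. A NULL in a compared column never satisfies the condition.
- a row (dept_id=1): no match → kept, b columns NULL.
- a row (dept_id=NULL): no match → kept, b columns NULL.
- a row (dept_id=6): no match → kept, b columns NULL.
- a row (dept_id=6): no match → kept, b columns NULL.
- a row (dept_id=6): no match → kept, b columns NULL.
- 5 b row(s) had no a match → kept, a columns NULL.
Total: 0 matched + 10 padded = 10 rows.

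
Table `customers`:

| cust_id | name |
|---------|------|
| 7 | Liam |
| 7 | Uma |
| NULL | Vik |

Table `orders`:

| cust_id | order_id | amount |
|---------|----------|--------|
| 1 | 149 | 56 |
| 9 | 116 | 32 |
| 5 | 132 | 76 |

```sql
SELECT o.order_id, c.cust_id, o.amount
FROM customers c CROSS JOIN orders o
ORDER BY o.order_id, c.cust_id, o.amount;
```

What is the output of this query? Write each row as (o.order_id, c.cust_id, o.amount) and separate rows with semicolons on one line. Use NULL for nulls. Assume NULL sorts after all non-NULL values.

(116, 7, 32); (116, 7, 32); (116, NULL, 32); (132, 7, 76); (132, 7, 76); (132, NULL, 76); (149, 7, 56); (149, 7, 56); (149, NULL, 56)

CROSS JOIN pairs every row of `customers` with every row of `orders`: 3 × 3 = 9 rows.
After projecting and ordering:
o.order_id | c.cust_id | o.amount
116 | 7 | 32
116 | 7 | 32
116 | NULL | 32
132 | 7 | 76
132 | 7 | 76
132 | NULL | 76
149 | 7 | 56
149 | 7 | 56
149 | NULL | 56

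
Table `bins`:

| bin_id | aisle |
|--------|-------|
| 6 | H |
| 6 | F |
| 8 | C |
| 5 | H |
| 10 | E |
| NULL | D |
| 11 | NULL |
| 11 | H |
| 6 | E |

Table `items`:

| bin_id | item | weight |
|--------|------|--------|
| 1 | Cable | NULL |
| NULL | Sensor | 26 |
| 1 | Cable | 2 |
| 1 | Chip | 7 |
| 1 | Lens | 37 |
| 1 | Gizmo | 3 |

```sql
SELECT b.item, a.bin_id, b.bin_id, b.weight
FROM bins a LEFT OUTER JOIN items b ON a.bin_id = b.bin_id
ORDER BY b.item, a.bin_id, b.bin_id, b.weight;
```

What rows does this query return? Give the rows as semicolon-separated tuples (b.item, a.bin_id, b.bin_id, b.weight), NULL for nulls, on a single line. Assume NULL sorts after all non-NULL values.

LEFT JOIN keeps every row from `bins`; unmatched rows get NULL for `items`'s columns.
Matching on a.bin_id = b.bin_id. A NULL in a compared column never satisfies the condition.
Matched pairs: 0; unmatched a rows kept: 9.

(NULL, 5, NULL, NULL); (NULL, 6, NULL, NULL); (NULL, 6, NULL, NULL); (NULL, 6, NULL, NULL); (NULL, 8, NULL, NULL); (NULL, 10, NULL, NULL); (NULL, 11, NULL, NULL); (NULL, 11, NULL, NULL); (NULL, NULL, NULL, NULL)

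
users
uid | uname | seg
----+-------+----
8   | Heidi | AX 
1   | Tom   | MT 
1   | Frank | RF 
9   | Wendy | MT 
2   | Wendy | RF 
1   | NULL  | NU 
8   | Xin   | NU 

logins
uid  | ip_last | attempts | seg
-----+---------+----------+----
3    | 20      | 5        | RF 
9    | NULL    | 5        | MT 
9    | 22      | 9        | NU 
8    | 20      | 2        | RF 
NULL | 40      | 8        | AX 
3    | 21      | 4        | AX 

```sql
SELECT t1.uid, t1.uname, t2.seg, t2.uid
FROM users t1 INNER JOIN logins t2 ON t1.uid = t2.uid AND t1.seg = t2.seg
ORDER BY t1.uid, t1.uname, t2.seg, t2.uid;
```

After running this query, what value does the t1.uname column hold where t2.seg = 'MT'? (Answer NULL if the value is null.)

INNER JOIN keeps only pairs where the ON condition holds.
Matching on t1.uid = t2.uid AND t1.seg = t2.seg. A NULL in a compared column never satisfies the condition.
Matched pairs: 1.

Wendy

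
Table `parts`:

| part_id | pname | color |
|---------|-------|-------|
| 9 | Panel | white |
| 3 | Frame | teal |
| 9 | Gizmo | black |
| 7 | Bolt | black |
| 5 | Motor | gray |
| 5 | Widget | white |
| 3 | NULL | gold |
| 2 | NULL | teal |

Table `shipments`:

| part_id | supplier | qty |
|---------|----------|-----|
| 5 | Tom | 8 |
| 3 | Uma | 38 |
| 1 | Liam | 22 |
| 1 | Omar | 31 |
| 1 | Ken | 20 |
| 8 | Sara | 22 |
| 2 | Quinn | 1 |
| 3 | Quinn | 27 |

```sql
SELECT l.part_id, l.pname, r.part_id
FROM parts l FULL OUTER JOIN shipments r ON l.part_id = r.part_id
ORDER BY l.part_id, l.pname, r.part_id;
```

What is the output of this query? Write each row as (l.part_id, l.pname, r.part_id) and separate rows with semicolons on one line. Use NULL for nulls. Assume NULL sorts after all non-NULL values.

FULL OUTER JOIN keeps every row from both sides; unmatched rows get NULL for the other side's columns.
Matching on l.part_id = r.part_id.
- part_id=9: no r row matches, row kept with r columns NULL.
- part_id=3: 2 matching r row(s), so 2 row(s) emitted.
- part_id=9: no r row matches, row kept with r columns NULL.
- part_id=7: no r row matches, row kept with r columns NULL.
- part_id=5: 1 matching r row(s), so 1 row(s) emitted.
- part_id=5: 1 matching r row(s), so 1 row(s) emitted.
- part_id=3: 2 matching r row(s), so 2 row(s) emitted.
- part_id=2: 1 matching r row(s), so 1 row(s) emitted.
- plus 4 unmatched r row(s), each kept with NULL l columns.

(2, NULL, 2); (3, Frame, 3); (3, Frame, 3); (3, NULL, 3); (3, NULL, 3); (5, Motor, 5); (5, Widget, 5); (7, Bolt, NULL); (9, Gizmo, NULL); (9, Panel, NULL); (NULL, NULL, 1); (NULL, NULL, 1); (NULL, NULL, 1); (NULL, NULL, 8)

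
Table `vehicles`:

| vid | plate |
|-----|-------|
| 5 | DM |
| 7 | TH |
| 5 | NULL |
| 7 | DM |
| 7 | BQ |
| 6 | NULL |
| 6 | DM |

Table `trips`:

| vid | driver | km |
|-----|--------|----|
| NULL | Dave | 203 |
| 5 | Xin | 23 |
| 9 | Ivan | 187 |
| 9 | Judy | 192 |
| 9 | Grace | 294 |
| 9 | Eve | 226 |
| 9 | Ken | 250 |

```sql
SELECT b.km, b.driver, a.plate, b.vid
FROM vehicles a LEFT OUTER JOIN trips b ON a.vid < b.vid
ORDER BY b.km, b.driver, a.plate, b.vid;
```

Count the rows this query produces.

35

LEFT JOIN keeps every row from `vehicles`; unmatched rows get NULL for `trips`'s columns.
Matching on a.vid < b.vid. A NULL in a compared column never satisfies the condition.
- a[0] vid=5 → 5 match(es) in b → 5 row(s).
- a[1] vid=7 → 5 match(es) in b → 5 row(s).
- a[2] vid=5 → 5 match(es) in b → 5 row(s).
- a[3] vid=7 → 5 match(es) in b → 5 row(s).
- a[4] vid=7 → 5 match(es) in b → 5 row(s).
- a[5] vid=6 → 5 match(es) in b → 5 row(s).
- a[6] vid=6 → 5 match(es) in b → 5 row(s).
Total: 35 rows.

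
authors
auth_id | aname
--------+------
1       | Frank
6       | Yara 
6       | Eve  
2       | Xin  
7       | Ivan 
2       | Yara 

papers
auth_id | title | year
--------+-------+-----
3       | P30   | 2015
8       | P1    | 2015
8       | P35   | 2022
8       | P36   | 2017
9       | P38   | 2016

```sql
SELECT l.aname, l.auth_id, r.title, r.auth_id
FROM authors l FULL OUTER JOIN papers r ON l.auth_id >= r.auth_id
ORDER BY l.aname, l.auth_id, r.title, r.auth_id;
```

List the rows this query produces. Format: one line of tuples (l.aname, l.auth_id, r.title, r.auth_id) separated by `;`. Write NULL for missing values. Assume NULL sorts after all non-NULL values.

(Eve, 6, P30, 3); (Frank, 1, NULL, NULL); (Ivan, 7, P30, 3); (Xin, 2, NULL, NULL); (Yara, 2, NULL, NULL); (Yara, 6, P30, 3); (NULL, NULL, P1, 8); (NULL, NULL, P35, 8); (NULL, NULL, P36, 8); (NULL, NULL, P38, 9)

FULL OUTER JOIN keeps every row from both sides; unmatched rows get NULL for the other side's columns.
Matching on l.auth_id >= r.auth_id.
- l[0] auth_id=1 → no match; kept with NULLs on the r side.
- l[1] auth_id=6 → 1 match(es) in r → 1 row(s).
- l[2] auth_id=6 → 1 match(es) in r → 1 row(s).
- l[3] auth_id=2 → no match; kept with NULLs on the r side.
- l[4] auth_id=7 → 1 match(es) in r → 1 row(s).
- l[5] auth_id=2 → no match; kept with NULLs on the r side.
- plus 4 unmatched r row(s), each kept with NULL l columns.
After projecting and ordering:
l.aname | l.auth_id | r.title | r.auth_id
Eve | 6 | P30 | 3
Frank | 1 | NULL | NULL
Ivan | 7 | P30 | 3
Xin | 2 | NULL | NULL
Yara | 2 | NULL | NULL
Yara | 6 | P30 | 3
NULL | NULL | P1 | 8
NULL | NULL | P35 | 8
NULL | NULL | P36 | 8
NULL | NULL | P38 | 9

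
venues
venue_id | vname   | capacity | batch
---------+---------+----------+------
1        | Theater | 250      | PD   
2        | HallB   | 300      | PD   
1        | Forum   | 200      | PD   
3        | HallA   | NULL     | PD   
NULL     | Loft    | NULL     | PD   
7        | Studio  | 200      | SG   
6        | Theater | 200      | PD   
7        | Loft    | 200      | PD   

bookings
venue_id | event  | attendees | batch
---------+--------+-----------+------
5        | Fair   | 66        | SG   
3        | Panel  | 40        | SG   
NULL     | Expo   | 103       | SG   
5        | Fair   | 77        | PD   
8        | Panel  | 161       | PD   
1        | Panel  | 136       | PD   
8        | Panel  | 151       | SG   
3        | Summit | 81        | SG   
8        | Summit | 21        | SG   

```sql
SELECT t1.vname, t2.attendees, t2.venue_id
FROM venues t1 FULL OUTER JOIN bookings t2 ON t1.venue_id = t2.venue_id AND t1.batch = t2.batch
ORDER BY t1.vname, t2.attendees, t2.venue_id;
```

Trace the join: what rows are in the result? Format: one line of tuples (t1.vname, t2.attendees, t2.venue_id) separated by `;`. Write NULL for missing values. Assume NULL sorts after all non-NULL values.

(Forum, 136, 1); (HallA, NULL, NULL); (HallB, NULL, NULL); (Loft, NULL, NULL); (Loft, NULL, NULL); (Studio, NULL, NULL); (Theater, 136, 1); (Theater, NULL, NULL); (NULL, 21, 8); (NULL, 40, 3); (NULL, 66, 5); (NULL, 77, 5); (NULL, 81, 3); (NULL, 103, NULL); (NULL, 151, 8); (NULL, 161, 8)

FULL OUTER JOIN keeps every row from both sides; unmatched rows get NULL for the other side's columns.
Matching on t1.venue_id = t2.venue_id AND t1.batch = t2.batch. A NULL in a compared column never satisfies the condition.
- t1[0] venue_id=1, batch=PD → 1 match(es) in t2 → 1 row(s).
- t1[1] venue_id=2, batch=PD → no match; kept with NULLs on the t2 side.
- t1[2] venue_id=1, batch=PD → 1 match(es) in t2 → 1 row(s).
- t1[3] venue_id=3, batch=PD → no match; kept with NULLs on the t2 side.
- t1[4] venue_id=NULL, batch=PD → no match; kept with NULLs on the t2 side.
- t1[5] venue_id=7, batch=SG → no match; kept with NULLs on the t2 side.
- t1[6] venue_id=6, batch=PD → no match; kept with NULLs on the t2 side.
- t1[7] venue_id=7, batch=PD → no match; kept with NULLs on the t2 side.
- 8 t2 row(s) had no t1 match → kept, t1 columns NULL.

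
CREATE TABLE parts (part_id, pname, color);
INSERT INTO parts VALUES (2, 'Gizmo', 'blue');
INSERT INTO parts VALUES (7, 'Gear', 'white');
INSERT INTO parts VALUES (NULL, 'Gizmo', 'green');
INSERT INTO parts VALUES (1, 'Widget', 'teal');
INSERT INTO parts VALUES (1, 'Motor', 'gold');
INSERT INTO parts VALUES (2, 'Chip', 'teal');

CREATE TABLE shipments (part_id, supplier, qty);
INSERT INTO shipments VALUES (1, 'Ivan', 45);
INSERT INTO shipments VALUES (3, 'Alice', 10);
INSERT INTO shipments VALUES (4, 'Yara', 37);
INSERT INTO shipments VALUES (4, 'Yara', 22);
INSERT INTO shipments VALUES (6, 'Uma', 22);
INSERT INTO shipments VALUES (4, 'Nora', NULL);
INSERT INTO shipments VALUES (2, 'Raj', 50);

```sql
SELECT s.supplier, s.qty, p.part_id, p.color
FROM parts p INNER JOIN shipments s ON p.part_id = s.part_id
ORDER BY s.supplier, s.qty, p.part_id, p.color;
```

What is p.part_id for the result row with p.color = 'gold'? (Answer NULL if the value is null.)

1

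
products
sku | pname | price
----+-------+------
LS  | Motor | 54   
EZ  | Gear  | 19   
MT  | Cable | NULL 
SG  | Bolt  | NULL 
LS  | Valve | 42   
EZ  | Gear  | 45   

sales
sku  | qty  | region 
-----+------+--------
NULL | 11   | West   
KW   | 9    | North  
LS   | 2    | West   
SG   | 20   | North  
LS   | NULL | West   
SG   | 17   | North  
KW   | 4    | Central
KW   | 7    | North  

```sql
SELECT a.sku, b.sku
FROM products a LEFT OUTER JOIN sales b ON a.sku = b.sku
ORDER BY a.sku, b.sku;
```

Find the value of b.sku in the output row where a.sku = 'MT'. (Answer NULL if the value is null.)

LEFT JOIN keeps every row from `products`; unmatched rows get NULL for `sales`'s columns.
Matching on a.sku = b.sku. A NULL in a compared column never satisfies the condition.
- a (sku=LS) pairs with 2 row(s) of b.
- a (sku=EZ) has no partner → padded with NULL.
- a (sku=MT) has no partner → padded with NULL.
- a (sku=SG) pairs with 2 row(s) of b.
- a (sku=LS) pairs with 2 row(s) of b.
- a (sku=EZ) has no partner → padded with NULL.

NULL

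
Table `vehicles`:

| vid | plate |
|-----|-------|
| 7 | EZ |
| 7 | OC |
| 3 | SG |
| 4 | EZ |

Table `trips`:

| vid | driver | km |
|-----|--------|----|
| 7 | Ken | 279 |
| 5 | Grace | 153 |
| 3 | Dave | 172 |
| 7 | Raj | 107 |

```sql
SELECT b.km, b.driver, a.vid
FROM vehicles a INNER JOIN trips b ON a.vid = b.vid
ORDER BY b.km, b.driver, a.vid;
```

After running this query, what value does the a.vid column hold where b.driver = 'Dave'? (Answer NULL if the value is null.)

3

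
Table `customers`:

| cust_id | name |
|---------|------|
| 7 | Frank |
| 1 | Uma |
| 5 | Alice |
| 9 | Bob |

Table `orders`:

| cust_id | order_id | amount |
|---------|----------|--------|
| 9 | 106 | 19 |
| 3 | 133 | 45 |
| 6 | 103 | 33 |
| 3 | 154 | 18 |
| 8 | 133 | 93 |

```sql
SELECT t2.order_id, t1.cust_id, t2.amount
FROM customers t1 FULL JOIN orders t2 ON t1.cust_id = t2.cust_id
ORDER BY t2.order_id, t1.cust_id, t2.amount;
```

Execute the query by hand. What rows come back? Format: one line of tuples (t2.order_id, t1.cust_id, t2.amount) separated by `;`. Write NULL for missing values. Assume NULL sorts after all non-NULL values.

FULL OUTER JOIN keeps every row from both sides; unmatched rows get NULL for the other side's columns.
Matching on t1.cust_id = t2.cust_id.
- t1 row (cust_id=7): no match → kept, t2 columns NULL.
- t1 row (cust_id=1): no match → kept, t2 columns NULL.
- t1 row (cust_id=5): no match → kept, t2 columns NULL.
- t1 row (cust_id=9): matches 1 t2 row(s) → 1 output row(s).
- plus 4 unmatched t2 row(s), each kept with NULL t1 columns.
After projecting and ordering:
t2.order_id | t1.cust_id | t2.amount
103 | NULL | 33
106 | 9 | 19
133 | NULL | 45
133 | NULL | 93
154 | NULL | 18
NULL | 1 | NULL
NULL | 5 | NULL
NULL | 7 | NULL

(103, NULL, 33); (106, 9, 19); (133, NULL, 45); (133, NULL, 93); (154, NULL, 18); (NULL, 1, NULL); (NULL, 5, NULL); (NULL, 7, NULL)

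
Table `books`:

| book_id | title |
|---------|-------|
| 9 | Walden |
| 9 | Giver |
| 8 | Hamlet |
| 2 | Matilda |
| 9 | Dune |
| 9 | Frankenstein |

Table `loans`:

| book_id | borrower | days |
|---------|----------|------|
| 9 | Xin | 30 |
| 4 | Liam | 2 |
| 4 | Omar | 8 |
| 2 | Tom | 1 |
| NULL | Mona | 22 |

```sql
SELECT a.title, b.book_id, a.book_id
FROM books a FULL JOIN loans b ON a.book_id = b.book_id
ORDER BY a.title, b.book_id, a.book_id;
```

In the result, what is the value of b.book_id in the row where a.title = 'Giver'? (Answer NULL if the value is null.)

9

FULL OUTER JOIN keeps every row from both sides; unmatched rows get NULL for the other side's columns.
Matching on a.book_id = b.book_id. A NULL in a compared column never satisfies the condition.
- a (book_id=9) pairs with 1 row(s) of b.
- a (book_id=9) pairs with 1 row(s) of b.
- a (book_id=8) has no partner → padded with NULL.
- a (book_id=2) pairs with 1 row(s) of b.
- a (book_id=9) pairs with 1 row(s) of b.
- a (book_id=9) pairs with 1 row(s) of b.
- 3 b row(s) had no a match → kept, a columns NULL.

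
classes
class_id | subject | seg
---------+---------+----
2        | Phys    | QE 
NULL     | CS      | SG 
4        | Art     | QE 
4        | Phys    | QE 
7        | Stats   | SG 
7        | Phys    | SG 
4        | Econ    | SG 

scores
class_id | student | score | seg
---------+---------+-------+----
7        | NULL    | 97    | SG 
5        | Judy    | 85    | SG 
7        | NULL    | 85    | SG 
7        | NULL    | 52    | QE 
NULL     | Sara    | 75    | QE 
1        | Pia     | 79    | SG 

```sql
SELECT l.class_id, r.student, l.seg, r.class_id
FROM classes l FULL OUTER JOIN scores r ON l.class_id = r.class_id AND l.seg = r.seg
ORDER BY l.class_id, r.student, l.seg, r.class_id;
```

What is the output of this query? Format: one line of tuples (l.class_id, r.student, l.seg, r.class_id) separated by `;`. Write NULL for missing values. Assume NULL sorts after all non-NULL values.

FULL OUTER JOIN keeps every row from both sides; unmatched rows get NULL for the other side's columns.
Matching on l.class_id = r.class_id AND l.seg = r.seg. A NULL in a compared column never satisfies the condition.
- l (class_id=2, seg=QE) has no partner → padded with NULL.
- l (class_id=NULL, seg=SG) has no partner → padded with NULL.
- l (class_id=4, seg=QE) has no partner → padded with NULL.
- l (class_id=4, seg=QE) has no partner → padded with NULL.
- l (class_id=7, seg=SG) pairs with 2 row(s) of r.
- l (class_id=7, seg=SG) pairs with 2 row(s) of r.
- l (class_id=4, seg=SG) has no partner → padded with NULL.
- 4 row(s) from r found no l partner → padded with NULL.

(2, NULL, QE, NULL); (4, NULL, QE, NULL); (4, NULL, QE, NULL); (4, NULL, SG, NULL); (7, NULL, SG, 7); (7, NULL, SG, 7); (7, NULL, SG, 7); (7, NULL, SG, 7); (NULL, Judy, NULL, 5); (NULL, Pia, NULL, 1); (NULL, Sara, NULL, NULL); (NULL, NULL, SG, NULL); (NULL, NULL, NULL, 7)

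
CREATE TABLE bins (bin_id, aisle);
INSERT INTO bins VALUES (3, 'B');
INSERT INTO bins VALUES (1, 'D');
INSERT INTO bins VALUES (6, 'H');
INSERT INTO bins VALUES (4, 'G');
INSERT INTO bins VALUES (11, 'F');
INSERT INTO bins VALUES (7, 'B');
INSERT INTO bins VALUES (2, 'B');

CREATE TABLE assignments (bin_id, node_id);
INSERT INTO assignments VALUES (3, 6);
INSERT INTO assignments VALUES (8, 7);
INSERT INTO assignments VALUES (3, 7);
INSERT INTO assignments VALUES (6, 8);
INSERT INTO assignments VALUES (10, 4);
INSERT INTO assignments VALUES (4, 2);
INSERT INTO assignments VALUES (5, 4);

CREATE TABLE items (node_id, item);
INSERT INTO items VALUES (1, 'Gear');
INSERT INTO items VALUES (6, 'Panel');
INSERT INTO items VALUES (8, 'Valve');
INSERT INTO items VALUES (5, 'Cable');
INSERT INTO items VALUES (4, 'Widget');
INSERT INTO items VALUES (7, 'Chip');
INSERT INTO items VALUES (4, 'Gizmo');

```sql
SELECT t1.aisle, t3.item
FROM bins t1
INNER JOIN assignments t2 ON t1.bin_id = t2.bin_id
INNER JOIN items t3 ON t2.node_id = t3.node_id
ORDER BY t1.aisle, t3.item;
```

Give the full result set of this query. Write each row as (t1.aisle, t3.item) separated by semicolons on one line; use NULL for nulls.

(B, Chip); (B, Panel); (H, Valve)

Joins associate left-to-right: bins INNER JOIN assignments on bin_id gives 4 intermediate row(s).
Then INNER JOIN `items t3` on node_id: keep only rows whose t2.node_id appears in t3.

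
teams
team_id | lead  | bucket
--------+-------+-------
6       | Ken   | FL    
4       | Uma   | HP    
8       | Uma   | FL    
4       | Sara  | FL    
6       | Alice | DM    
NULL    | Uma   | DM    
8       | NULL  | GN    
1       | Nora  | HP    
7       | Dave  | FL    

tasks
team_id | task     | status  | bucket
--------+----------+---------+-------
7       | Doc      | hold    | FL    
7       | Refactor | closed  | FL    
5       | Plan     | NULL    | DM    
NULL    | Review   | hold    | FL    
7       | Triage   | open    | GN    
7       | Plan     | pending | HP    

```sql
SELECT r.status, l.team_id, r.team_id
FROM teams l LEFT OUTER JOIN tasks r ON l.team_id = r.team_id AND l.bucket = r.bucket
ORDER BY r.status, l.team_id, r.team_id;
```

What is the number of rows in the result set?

10

LEFT JOIN keeps every row from `teams`; unmatched rows get NULL for `tasks`'s columns.
Matching on l.team_id = r.team_id AND l.bucket = r.bucket. A NULL in a compared column never satisfies the condition.
Matched pairs: 2; unmatched l rows kept: 8.
Total: 2 matched + 8 padded = 10 rows.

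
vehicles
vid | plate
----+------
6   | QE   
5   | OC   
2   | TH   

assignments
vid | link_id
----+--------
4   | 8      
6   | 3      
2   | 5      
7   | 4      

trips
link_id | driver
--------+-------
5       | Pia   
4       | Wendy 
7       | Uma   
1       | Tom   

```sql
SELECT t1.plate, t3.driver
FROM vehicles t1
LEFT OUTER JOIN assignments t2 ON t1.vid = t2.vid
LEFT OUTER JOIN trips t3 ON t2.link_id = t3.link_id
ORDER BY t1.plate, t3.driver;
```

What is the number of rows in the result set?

3

Evaluate left to right. First `vehicles t1 LEFT JOIN assignments t2` on vid: 3 row(s).
Then LEFT JOIN `trips t3` on link_id: each of those 3 rows is kept; rows whose t2.link_id has no match in t3 get NULL for t3's columns.
Result: 3 row(s).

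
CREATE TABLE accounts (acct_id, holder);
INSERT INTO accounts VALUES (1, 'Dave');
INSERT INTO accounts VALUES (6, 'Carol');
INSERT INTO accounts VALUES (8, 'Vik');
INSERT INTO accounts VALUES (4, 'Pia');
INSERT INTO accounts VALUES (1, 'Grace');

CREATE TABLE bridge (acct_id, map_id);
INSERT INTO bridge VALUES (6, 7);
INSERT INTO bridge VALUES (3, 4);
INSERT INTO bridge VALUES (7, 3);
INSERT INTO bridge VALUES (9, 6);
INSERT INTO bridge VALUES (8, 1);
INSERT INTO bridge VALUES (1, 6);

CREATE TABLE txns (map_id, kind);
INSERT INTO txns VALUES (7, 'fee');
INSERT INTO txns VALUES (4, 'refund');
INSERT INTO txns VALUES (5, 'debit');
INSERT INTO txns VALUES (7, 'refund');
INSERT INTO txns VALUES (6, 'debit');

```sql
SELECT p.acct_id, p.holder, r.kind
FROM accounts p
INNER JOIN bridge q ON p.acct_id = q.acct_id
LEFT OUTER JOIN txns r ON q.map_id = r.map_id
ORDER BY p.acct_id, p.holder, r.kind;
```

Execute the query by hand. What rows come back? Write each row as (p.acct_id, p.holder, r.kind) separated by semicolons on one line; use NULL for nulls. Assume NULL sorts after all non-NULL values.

Evaluate left to right. First `accounts p INNER JOIN bridge q` on acct_id: 4 row(s).
Then LEFT JOIN `txns r` on map_id: each of those 4 rows is kept; rows whose q.map_id has no match in r get NULL for r's columns.

(1, Dave, debit); (1, Grace, debit); (6, Carol, fee); (6, Carol, refund); (8, Vik, NULL)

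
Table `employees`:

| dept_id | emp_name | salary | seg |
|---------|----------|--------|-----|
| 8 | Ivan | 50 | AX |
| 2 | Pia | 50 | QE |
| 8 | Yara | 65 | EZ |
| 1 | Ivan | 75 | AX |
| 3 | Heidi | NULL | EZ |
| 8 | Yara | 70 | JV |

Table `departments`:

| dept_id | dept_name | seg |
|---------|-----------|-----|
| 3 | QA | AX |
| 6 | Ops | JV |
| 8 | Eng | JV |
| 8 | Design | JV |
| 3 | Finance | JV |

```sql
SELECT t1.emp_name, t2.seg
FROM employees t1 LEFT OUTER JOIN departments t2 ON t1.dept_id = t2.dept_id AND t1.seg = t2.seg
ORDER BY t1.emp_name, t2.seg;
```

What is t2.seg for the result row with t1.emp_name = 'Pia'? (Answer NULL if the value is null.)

NULL

LEFT JOIN keeps every row from `employees`; unmatched rows get NULL for `departments`'s columns.
Matching on t1.dept_id = t2.dept_id AND t1.seg = t2.seg.
- dept_id=8, seg=AX: no t2 row matches, row kept with t2 columns NULL.
- dept_id=2, seg=QE: no t2 row matches, row kept with t2 columns NULL.
- dept_id=8, seg=EZ: no t2 row matches, row kept with t2 columns NULL.
- dept_id=1, seg=AX: no t2 row matches, row kept with t2 columns NULL.
- dept_id=3, seg=EZ: no t2 row matches, row kept with t2 columns NULL.
- dept_id=8, seg=JV: 2 matching t2 row(s), so 2 row(s) emitted.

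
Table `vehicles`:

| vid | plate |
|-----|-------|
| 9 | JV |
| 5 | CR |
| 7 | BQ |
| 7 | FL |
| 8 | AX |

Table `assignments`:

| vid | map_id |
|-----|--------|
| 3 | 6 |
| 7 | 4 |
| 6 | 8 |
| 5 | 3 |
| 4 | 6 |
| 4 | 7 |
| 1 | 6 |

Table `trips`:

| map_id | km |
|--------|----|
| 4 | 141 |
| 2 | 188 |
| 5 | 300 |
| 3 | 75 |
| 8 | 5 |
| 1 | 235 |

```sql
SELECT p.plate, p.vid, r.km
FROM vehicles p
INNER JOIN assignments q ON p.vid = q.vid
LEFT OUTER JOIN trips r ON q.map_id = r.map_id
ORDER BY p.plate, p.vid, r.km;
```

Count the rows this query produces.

3

Evaluate left to right. First `vehicles p INNER JOIN assignments q` on vid: 3 row(s).
Then LEFT JOIN `trips r` on map_id: each of those 3 rows is kept; rows whose q.map_id has no match in r get NULL for r's columns.
Result: 3 row(s).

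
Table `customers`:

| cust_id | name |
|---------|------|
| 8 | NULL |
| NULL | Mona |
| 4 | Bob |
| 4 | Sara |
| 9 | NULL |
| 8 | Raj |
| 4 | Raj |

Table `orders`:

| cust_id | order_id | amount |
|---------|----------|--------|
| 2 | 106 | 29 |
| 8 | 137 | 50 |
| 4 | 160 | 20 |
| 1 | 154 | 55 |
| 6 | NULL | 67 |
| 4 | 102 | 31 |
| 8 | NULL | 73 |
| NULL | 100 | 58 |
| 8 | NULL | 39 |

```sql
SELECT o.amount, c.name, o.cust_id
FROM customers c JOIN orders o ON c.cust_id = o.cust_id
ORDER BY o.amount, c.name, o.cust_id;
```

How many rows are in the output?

12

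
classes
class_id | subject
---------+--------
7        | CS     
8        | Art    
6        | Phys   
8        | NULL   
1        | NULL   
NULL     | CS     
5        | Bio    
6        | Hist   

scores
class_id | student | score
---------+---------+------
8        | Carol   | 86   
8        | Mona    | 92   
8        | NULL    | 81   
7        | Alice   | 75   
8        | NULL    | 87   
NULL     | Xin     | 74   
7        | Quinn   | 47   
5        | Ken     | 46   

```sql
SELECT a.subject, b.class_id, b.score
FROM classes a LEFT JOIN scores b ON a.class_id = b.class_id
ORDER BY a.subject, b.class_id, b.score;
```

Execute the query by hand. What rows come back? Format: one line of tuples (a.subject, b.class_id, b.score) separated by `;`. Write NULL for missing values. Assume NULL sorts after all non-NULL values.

(Art, 8, 81); (Art, 8, 86); (Art, 8, 87); (Art, 8, 92); (Bio, 5, 46); (CS, 7, 47); (CS, 7, 75); (CS, NULL, NULL); (Hist, NULL, NULL); (Phys, NULL, NULL); (NULL, 8, 81); (NULL, 8, 86); (NULL, 8, 87); (NULL, 8, 92); (NULL, NULL, NULL)

LEFT JOIN keeps every row from `classes`; unmatched rows get NULL for `scores`'s columns.
Matching on a.class_id = b.class_id. A NULL in a compared column never satisfies the condition.
Matched pairs: 11; unmatched a rows kept: 4.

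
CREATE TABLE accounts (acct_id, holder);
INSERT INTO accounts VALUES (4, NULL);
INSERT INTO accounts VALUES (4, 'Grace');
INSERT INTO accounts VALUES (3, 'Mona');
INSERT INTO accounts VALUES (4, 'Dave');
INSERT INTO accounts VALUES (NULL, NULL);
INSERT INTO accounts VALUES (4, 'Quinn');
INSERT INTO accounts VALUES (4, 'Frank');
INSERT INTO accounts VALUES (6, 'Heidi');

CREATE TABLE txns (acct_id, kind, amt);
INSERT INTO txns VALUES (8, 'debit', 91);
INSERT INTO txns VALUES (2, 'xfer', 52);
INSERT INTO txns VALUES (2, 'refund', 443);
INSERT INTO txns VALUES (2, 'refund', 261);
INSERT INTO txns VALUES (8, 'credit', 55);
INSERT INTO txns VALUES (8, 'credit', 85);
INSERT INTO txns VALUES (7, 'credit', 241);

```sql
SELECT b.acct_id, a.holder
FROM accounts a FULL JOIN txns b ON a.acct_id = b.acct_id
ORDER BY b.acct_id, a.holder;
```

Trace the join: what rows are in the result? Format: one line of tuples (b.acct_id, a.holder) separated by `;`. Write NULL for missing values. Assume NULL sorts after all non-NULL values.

FULL OUTER JOIN keeps every row from both sides; unmatched rows get NULL for the other side's columns.
Matching on a.acct_id = b.acct_id. A NULL in a compared column never satisfies the condition.
Matched pairs: 0; unmatched a rows kept: 8; unmatched b rows kept: 7.

(2, NULL); (2, NULL); (2, NULL); (7, NULL); (8, NULL); (8, NULL); (8, NULL); (NULL, Dave); (NULL, Frank); (NULL, Grace); (NULL, Heidi); (NULL, Mona); (NULL, Quinn); (NULL, NULL); (NULL, NULL)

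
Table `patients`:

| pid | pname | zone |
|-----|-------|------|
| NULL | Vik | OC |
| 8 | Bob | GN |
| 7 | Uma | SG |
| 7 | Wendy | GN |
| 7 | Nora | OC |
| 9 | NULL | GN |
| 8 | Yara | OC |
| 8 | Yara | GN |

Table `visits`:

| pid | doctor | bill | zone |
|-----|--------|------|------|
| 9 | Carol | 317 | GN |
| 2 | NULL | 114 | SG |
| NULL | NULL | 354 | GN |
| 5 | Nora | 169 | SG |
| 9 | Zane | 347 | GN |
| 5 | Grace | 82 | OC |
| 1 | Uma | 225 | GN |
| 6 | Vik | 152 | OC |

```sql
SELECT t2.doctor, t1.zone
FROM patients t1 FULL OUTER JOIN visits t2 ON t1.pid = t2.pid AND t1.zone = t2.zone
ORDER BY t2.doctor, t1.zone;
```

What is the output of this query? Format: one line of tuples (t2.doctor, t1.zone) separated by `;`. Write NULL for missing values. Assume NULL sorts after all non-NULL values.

(Carol, GN); (Grace, NULL); (Nora, NULL); (Uma, NULL); (Vik, NULL); (Zane, GN); (NULL, GN); (NULL, GN); (NULL, GN); (NULL, OC); (NULL, OC); (NULL, OC); (NULL, SG); (NULL, NULL); (NULL, NULL)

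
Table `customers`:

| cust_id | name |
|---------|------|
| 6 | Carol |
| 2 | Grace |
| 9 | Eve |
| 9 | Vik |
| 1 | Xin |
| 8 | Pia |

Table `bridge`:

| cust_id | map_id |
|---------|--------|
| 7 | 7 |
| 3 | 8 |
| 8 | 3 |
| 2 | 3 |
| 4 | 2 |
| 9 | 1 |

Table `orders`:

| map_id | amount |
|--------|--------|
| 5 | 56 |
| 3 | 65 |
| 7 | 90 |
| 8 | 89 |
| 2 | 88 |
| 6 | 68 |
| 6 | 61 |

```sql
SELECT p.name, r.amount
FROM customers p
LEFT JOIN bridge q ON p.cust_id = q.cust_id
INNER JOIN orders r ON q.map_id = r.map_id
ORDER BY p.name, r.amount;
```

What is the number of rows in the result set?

2

Evaluate left to right. First `customers p LEFT JOIN bridge q` on cust_id: 6 row(s).
Then INNER JOIN `orders r` on map_id: keep only rows whose q.map_id appears in r.
Result: 2 row(s).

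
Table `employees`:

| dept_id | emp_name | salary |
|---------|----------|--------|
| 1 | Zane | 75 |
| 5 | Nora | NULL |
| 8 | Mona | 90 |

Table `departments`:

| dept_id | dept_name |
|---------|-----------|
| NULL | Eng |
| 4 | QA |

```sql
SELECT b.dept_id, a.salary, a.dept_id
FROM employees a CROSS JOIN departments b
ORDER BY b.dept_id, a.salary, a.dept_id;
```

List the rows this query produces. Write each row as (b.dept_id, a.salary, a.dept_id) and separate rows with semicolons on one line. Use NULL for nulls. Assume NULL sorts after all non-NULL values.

CROSS JOIN pairs every row of `employees` with every row of `departments`: 3 × 2 = 6 rows.
After projecting and ordering:
b.dept_id | a.salary | a.dept_id
4 | 75 | 1
4 | 90 | 8
4 | NULL | 5
NULL | 75 | 1
NULL | 90 | 8
NULL | NULL | 5

(4, 75, 1); (4, 90, 8); (4, NULL, 5); (NULL, 75, 1); (NULL, 90, 8); (NULL, NULL, 5)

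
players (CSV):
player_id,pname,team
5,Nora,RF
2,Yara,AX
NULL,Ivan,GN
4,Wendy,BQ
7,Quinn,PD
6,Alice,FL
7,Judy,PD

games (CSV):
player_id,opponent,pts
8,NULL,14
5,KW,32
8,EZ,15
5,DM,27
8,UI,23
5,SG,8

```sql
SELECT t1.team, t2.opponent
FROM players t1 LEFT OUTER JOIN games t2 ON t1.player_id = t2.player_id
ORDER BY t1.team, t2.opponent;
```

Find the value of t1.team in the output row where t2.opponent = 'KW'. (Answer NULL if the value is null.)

RF

LEFT JOIN keeps every row from `players`; unmatched rows get NULL for `games`'s columns.
Matching on t1.player_id = t2.player_id. A NULL in a compared column never satisfies the condition.
- t1 row (player_id=5): matches 3 t2 row(s) → 3 output row(s).
- t1 row (player_id=2): no match → kept, t2 columns NULL.
- t1 row (player_id=NULL): no match → kept, t2 columns NULL.
- t1 row (player_id=4): no match → kept, t2 columns NULL.
- t1 row (player_id=7): no match → kept, t2 columns NULL.
- t1 row (player_id=6): no match → kept, t2 columns NULL.
- t1 row (player_id=7): no match → kept, t2 columns NULL.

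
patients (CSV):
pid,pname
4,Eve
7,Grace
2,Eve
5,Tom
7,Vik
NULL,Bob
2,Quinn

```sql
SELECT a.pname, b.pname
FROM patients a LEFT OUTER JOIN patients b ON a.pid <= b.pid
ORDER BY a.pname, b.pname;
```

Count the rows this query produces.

LEFT JOIN keeps every row from `patients a`; unmatched rows get NULL for `patients b`'s columns.
Matching on a.pid <= b.pid. A NULL in a compared column never satisfies the condition.
- a row (pid=4): matches 4 b row(s) → 4 output row(s).
- a row (pid=7): matches 2 b row(s) → 2 output row(s).
- a row (pid=2): matches 6 b row(s) → 6 output row(s).
- a row (pid=5): matches 3 b row(s) → 3 output row(s).
- a row (pid=7): matches 2 b row(s) → 2 output row(s).
- a row (pid=NULL): no match → kept, b columns NULL.
- a row (pid=2): matches 6 b row(s) → 6 output row(s).
Total: 23 matched + 1 padded = 24 rows.

24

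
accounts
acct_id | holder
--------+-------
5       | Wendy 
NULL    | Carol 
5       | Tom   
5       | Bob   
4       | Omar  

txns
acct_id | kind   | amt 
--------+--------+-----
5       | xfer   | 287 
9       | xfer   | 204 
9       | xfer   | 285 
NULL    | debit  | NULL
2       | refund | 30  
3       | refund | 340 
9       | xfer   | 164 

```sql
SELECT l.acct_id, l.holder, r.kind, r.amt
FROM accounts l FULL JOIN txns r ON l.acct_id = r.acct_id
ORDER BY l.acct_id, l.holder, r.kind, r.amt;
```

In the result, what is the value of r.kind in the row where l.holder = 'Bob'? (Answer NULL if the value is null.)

FULL OUTER JOIN keeps every row from both sides; unmatched rows get NULL for the other side's columns.
Matching on l.acct_id = r.acct_id. A NULL in a compared column never satisfies the condition.
Matched pairs: 3; unmatched l rows kept: 2; unmatched r rows kept: 6.

xfer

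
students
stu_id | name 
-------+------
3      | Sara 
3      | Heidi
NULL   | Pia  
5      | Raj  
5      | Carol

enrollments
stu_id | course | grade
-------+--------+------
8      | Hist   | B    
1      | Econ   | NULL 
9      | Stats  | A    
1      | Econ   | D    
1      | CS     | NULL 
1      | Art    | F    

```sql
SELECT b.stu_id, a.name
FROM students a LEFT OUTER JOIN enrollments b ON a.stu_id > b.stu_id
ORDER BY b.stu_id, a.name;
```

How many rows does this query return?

17

LEFT JOIN keeps every row from `students`; unmatched rows get NULL for `enrollments`'s columns.
Matching on a.stu_id > b.stu_id. A NULL in a compared column never satisfies the condition.
Matched pairs: 16; unmatched a rows kept: 1.
Total: 16 matched + 1 padded = 17 rows.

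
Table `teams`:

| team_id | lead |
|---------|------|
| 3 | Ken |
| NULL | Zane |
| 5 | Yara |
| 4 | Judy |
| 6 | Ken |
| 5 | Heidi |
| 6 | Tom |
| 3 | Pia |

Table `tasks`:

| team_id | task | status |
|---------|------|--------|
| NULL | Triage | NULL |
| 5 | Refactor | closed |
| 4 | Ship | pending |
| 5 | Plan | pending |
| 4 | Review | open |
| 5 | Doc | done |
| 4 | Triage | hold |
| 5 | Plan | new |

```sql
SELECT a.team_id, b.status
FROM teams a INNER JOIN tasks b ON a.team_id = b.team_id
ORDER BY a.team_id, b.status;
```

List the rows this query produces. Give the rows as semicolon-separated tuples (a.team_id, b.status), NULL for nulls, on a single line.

INNER JOIN keeps only pairs where the ON condition holds.
Matching on a.team_id = b.team_id. A NULL in a compared column never satisfies the condition.
Matched pairs: 11.

(4, hold); (4, open); (4, pending); (5, closed); (5, closed); (5, done); (5, done); (5, new); (5, new); (5, pending); (5, pending)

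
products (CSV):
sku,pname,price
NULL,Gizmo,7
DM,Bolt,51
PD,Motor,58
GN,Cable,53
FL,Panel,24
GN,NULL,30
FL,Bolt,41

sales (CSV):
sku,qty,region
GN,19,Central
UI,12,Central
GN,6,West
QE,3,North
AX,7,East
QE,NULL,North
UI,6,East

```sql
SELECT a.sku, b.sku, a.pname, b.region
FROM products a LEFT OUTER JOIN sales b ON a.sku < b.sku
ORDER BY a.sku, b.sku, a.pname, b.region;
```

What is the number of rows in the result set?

LEFT JOIN keeps every row from `products`; unmatched rows get NULL for `sales`'s columns.
Matching on a.sku < b.sku. A NULL in a compared column never satisfies the condition.
Matched pairs: 30; unmatched a rows kept: 1.
Total: 30 matched + 1 padded = 31 rows.

31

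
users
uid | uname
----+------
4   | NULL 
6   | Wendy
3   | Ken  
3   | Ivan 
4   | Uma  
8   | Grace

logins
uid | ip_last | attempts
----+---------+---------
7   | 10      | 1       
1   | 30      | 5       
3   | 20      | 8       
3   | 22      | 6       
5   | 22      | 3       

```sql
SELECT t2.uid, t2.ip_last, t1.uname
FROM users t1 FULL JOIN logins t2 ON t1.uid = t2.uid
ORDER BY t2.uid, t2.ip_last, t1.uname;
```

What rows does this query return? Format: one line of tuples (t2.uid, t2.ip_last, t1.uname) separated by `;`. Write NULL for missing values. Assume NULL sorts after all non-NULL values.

FULL OUTER JOIN keeps every row from both sides; unmatched rows get NULL for the other side's columns.
Matching on t1.uid = t2.uid.
Matched pairs: 4; unmatched t1 rows kept: 4; unmatched t2 rows kept: 3.

(1, 30, NULL); (3, 20, Ivan); (3, 20, Ken); (3, 22, Ivan); (3, 22, Ken); (5, 22, NULL); (7, 10, NULL); (NULL, NULL, Grace); (NULL, NULL, Uma); (NULL, NULL, Wendy); (NULL, NULL, NULL)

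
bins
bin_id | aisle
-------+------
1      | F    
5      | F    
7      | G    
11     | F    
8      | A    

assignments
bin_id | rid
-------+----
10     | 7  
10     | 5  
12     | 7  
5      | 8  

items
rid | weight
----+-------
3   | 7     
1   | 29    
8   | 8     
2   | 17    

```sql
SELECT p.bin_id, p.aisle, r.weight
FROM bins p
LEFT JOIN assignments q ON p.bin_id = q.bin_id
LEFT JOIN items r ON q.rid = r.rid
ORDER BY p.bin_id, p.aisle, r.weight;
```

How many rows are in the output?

5

Evaluate left to right. First `bins p LEFT JOIN assignments q` on bin_id: 5 row(s).
Then LEFT JOIN `items r` on rid: each of those 5 rows is kept; rows whose q.rid has no match in r get NULL for r's columns.
Result: 5 row(s).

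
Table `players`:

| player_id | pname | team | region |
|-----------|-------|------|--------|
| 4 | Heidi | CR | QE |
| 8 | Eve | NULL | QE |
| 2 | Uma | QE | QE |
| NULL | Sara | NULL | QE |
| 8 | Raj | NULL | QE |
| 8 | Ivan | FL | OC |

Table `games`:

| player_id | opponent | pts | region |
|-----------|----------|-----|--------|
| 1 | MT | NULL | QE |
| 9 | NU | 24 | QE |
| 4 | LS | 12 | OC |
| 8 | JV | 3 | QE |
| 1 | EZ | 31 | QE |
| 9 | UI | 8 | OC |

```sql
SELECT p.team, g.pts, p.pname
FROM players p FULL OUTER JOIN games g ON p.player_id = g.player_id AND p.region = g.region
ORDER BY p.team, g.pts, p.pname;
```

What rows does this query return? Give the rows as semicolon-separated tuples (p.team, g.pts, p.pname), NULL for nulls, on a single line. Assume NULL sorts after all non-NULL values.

FULL OUTER JOIN keeps every row from both sides; unmatched rows get NULL for the other side's columns.
Matching on p.player_id = g.player_id AND p.region = g.region. A NULL in a compared column never satisfies the condition.
Matched pairs: 2; unmatched p rows kept: 4; unmatched g rows kept: 5.

(CR, NULL, Heidi); (FL, NULL, Ivan); (QE, NULL, Uma); (NULL, 3, Eve); (NULL, 3, Raj); (NULL, 8, NULL); (NULL, 12, NULL); (NULL, 24, NULL); (NULL, 31, NULL); (NULL, NULL, Sara); (NULL, NULL, NULL)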